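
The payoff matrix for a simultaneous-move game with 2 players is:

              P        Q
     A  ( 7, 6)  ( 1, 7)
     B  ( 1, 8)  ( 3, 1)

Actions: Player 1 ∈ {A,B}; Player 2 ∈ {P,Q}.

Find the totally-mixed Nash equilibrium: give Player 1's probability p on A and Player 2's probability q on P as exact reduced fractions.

P1 indiff ⇒ q·7+(1-q)·1 = q·1+(1-q)·3 ⇒ q(6) = (1-q)(2) ⇒ q = 1/4
P2 indiff ⇒ p·6+(1-p)·8 = p·7+(1-p)·1 ⇒ p(-1) = (1-p)(-7) ⇒ p = 7/8

p=7/8, q=1/4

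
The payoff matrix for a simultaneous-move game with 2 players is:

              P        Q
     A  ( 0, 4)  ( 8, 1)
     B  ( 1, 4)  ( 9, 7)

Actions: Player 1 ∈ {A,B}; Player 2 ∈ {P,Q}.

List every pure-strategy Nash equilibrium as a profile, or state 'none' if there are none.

(A,P): not NE [P1→B gives 1>0]
(A,Q): not NE [P1→B gives 9>8; P2→P gives 4>1]
(B,P): not NE [P2→Q gives 7>4]
(B,Q): NE

NE set: (B,Q)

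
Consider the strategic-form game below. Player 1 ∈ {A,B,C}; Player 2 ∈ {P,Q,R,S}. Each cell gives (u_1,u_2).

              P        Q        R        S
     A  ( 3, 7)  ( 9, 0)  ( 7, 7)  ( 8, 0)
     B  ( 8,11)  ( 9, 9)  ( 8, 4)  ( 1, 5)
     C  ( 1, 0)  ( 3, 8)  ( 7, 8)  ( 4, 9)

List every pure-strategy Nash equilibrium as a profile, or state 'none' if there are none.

NE set: (B,P)

(A,P): not NE [P1→B gives 8>3]
(A,Q): not NE [P2→R gives 7>0]
(A,R): not NE [P1→B gives 8>7]
(A,S): not NE [P2→R gives 7>0]
(B,P): NE
(B,Q): not NE [P2→P gives 11>9]
(B,R): not NE [P2→P gives 11>4]
(B,S): not NE [P1→A gives 8>1; P2→P gives 11>5]
(C,P): not NE [P1→B gives 8>1; P2→S gives 9>0]
(C,Q): not NE [P1→B gives 9>3; P2→S gives 9>8]
(C,R): not NE [P1→B gives 8>7; P2→S gives 9>8]
(C,S): not NE [P1→A gives 8>4]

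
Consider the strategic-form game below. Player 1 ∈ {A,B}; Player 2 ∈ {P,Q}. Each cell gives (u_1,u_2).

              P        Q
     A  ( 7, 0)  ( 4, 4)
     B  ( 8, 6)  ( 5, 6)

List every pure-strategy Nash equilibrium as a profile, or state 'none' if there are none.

(A,P): not NE [P1→B gives 8>7; P2→Q gives 4>0]
(A,Q): not NE [P1→B gives 5>4]
(B,P): NE
(B,Q): NE

Nash profiles: (B,P), (B,Q)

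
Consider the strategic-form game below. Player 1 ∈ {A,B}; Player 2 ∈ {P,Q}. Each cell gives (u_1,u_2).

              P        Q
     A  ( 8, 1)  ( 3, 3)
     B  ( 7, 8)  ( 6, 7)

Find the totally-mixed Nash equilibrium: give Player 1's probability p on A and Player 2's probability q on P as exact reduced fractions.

p=1/3, q=3/4

P1 indiff ⇒ q·8+(1-q)·3 = q·7+(1-q)·6 ⇒ q(1) = (1-q)(3) ⇒ q = 3/4
P2 indiff ⇒ p·1+(1-p)·8 = p·3+(1-p)·7 ⇒ p(-2) = (1-p)(-1) ⇒ p = 1/3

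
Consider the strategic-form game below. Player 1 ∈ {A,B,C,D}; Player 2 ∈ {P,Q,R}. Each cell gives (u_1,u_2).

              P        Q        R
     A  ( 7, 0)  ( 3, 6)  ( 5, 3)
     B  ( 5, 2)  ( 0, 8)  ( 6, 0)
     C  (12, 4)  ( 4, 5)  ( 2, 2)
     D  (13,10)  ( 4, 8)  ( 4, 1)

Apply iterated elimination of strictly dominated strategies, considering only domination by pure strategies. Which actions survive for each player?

Remaining: P1:{C,D} P2:{P,Q}

P2 drop R (Q beats it: A:6>3 B:8>0 C:5>2 D:8>1)
P1 drop A (C beats it: P:12>7 Q:4>3)
P1 drop B (C beats it: P:12>5 Q:4>0)
P1→{C,D} P2→{P,Q}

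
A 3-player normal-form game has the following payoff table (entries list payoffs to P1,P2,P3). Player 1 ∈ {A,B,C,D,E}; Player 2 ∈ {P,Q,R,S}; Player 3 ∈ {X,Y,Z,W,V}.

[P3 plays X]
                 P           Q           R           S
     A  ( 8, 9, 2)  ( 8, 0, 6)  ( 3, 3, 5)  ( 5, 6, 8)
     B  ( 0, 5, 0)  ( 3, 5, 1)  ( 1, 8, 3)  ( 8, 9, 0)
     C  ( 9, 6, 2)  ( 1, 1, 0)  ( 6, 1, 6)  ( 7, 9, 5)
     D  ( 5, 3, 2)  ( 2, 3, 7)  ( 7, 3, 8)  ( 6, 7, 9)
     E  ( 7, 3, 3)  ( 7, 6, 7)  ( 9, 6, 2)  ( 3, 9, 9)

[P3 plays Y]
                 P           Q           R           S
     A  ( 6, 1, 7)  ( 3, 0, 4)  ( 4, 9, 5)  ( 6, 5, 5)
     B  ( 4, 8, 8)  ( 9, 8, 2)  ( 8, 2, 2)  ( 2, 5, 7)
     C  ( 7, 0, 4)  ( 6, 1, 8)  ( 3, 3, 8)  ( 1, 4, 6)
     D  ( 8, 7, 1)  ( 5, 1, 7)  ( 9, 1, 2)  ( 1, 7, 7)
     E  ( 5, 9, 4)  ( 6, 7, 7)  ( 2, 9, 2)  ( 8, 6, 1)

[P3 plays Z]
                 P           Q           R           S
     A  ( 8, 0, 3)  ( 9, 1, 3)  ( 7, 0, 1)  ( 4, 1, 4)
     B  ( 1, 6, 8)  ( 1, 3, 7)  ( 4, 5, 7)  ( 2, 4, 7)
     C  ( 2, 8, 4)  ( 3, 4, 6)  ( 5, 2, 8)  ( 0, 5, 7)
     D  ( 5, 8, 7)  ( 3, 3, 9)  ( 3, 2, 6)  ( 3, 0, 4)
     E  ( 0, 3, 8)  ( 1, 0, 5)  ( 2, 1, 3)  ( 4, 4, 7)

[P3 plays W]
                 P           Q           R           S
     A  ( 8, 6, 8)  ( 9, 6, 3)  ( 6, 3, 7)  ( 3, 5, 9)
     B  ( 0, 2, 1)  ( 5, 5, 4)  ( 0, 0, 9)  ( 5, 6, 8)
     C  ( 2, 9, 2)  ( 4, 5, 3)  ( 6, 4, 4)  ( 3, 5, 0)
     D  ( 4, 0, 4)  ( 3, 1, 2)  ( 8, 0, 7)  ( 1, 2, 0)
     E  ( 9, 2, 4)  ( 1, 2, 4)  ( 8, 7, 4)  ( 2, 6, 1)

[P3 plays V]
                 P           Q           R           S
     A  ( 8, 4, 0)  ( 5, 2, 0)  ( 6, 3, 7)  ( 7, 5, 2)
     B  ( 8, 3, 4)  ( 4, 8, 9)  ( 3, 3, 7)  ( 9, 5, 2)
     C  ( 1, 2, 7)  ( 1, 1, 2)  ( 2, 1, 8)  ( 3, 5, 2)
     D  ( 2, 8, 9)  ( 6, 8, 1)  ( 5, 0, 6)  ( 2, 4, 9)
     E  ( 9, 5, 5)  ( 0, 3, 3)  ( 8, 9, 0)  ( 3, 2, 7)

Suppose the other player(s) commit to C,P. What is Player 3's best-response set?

P3 best: {V}

u_3(X vs C,P) = 2
u_3(Y vs C,P) = 4
u_3(Z vs C,P) = 4
u_3(W vs C,P) = 2
u_3(V vs C,P) = 7
max payoff 7 at {V}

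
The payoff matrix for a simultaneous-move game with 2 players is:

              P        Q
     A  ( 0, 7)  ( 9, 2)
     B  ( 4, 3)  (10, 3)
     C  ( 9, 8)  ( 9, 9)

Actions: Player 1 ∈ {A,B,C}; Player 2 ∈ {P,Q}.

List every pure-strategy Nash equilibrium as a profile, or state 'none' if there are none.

(A,P): not NE [P1→C gives 9>0]
(A,Q): not NE [P1→B gives 10>9; P2→P gives 7>2]
(B,P): not NE [P1→C gives 9>4]
(B,Q): NE
(C,P): not NE [P2→Q gives 9>8]
(C,Q): not NE [P1→B gives 10>9]

Nash profiles: (B,Q)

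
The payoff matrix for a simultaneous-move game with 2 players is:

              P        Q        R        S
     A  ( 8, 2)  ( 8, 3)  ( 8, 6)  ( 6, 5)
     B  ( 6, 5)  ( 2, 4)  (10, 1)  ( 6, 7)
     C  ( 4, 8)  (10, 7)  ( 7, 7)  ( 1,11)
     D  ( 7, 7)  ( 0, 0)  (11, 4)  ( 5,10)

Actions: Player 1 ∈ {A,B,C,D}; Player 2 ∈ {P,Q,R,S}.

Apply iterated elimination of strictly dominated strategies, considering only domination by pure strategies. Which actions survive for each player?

P2 drop P (S beats it: A:5>2 B:7>5 C:11>8 D:10>7)
P2 drop Q (S beats it: A:5>3 B:7>4 C:11>7 D:10>0)
P1 drop C (A beats it: R:8>7 S:6>1)
P1→{A,B,D} P2→{R,S}

IESDS → P1:{A,B,D} P2:{R,S}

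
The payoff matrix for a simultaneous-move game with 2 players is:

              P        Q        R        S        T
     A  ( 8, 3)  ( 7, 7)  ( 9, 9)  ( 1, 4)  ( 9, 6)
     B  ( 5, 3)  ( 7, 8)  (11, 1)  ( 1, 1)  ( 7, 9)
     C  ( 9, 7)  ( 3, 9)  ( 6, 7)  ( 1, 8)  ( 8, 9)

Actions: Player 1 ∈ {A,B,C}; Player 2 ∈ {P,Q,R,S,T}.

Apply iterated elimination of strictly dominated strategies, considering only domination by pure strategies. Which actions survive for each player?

P2 drop P (Q beats it: A:7>3 B:8>3 C:9>7)
P2 drop S (Q beats it: A:7>4 B:8>1 C:9>8)
P1 drop C (A beats it: Q:7>3 R:9>6 T:9>8)
P1→{A,B} P2→{Q,R,T}

Remaining: P1:{A,B} P2:{Q,R,T}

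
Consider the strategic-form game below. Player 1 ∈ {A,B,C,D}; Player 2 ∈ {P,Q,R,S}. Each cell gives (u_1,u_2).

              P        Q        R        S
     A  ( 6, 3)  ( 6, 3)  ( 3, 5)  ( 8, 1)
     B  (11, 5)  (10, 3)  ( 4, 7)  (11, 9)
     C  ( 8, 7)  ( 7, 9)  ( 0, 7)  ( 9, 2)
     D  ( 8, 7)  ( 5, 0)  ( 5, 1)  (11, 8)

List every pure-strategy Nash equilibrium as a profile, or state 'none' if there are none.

NE set: (B,S), (D,S)

(A,P): not NE [P1→B gives 11>6; P2→R gives 5>3]
(A,Q): not NE [P1→B gives 10>6; P2→R gives 5>3]
(A,R): not NE [P1→D gives 5>3]
(A,S): not NE [P1→D gives 11>8; P2→R gives 5>1]
(B,P): not NE [P2→S gives 9>5]
(B,Q): not NE [P2→S gives 9>3]
(B,R): not NE [P1→D gives 5>4; P2→S gives 9>7]
(B,S): NE
(C,P): not NE [P1→B gives 11>8; P2→Q gives 9>7]
(C,Q): not NE [P1→B gives 10>7]
(C,R): not NE [P1→D gives 5>0; P2→Q gives 9>7]
(C,S): not NE [P1→D gives 11>9; P2→Q gives 9>2]
(D,P): not NE [P1→B gives 11>8; P2→S gives 8>7]
(D,Q): not NE [P1→B gives 10>5; P2→S gives 8>0]
(D,R): not NE [P2→S gives 8>1]
(D,S): NE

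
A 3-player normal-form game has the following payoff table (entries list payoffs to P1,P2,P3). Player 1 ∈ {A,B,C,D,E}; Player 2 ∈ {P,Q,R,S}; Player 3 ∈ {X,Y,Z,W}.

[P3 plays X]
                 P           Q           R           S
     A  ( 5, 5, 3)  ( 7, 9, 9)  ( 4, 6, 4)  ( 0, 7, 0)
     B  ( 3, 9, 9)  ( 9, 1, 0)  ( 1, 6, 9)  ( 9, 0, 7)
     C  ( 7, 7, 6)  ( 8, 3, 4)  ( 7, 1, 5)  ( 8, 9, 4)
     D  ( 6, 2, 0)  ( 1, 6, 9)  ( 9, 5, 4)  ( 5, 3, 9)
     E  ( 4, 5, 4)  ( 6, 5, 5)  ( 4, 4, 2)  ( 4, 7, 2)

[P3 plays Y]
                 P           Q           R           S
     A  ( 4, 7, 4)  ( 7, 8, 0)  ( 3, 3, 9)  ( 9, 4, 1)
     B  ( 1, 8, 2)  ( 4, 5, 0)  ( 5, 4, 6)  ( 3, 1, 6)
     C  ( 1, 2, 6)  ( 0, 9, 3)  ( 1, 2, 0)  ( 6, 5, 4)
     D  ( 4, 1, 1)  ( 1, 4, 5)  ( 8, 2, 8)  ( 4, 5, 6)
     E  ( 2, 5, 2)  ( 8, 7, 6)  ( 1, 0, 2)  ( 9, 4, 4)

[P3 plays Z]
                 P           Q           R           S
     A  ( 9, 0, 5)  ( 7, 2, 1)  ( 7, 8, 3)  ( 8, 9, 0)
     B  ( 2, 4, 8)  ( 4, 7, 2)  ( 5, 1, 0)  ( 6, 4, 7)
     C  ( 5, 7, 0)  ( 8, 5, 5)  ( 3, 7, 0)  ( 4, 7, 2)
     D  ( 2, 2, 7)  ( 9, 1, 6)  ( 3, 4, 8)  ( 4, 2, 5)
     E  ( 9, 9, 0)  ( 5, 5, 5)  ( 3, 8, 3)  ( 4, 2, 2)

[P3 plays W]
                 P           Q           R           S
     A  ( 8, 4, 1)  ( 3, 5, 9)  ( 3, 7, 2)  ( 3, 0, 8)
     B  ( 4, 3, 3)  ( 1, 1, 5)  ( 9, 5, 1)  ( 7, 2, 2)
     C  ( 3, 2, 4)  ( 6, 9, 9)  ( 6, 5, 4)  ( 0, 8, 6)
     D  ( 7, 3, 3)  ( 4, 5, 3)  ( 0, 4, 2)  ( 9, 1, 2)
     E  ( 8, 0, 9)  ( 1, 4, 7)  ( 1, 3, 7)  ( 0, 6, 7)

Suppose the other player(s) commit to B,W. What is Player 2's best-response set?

u_2(P vs B,W) = 3
u_2(Q vs B,W) = 1
u_2(R vs B,W) = 5
u_2(S vs B,W) = 2
max payoff 5 at {R}

argmax u_2 = {R}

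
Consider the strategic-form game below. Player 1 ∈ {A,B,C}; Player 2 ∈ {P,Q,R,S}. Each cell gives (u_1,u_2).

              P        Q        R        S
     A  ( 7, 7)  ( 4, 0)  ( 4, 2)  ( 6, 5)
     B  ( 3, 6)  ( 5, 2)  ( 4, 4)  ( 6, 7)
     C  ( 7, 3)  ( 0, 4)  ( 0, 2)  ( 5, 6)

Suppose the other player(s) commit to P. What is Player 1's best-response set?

u_1(A vs P) = 7
u_1(B vs P) = 3
u_1(C vs P) = 7
max payoff 7 at {A,C}

BR_1 = {A,C}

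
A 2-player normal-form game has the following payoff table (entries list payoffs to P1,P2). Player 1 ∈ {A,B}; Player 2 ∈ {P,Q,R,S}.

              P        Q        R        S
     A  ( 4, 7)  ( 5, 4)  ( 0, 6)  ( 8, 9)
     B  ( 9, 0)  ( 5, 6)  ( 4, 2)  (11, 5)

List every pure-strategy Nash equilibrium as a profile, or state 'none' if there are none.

PSNE = {(B,Q)}

(A,P): not NE [P1→B gives 9>4; P2→S gives 9>7]
(A,Q): not NE [P2→S gives 9>4]
(A,R): not NE [P1→B gives 4>0; P2→S gives 9>6]
(A,S): not NE [P1→B gives 11>8]
(B,P): not NE [P2→Q gives 6>0]
(B,Q): NE
(B,R): not NE [P2→Q gives 6>2]
(B,S): not NE [P2→Q gives 6>5]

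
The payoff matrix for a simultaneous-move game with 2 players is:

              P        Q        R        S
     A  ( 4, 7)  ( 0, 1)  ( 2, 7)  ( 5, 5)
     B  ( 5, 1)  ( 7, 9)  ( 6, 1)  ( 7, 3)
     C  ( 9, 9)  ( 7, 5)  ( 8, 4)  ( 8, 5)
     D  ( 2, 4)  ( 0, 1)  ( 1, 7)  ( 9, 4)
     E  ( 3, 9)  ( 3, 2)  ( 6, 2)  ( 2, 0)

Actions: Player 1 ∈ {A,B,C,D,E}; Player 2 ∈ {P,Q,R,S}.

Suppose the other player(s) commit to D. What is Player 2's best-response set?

BR_2 = {R}

u_2(P vs D) = 4
u_2(Q vs D) = 1
u_2(R vs D) = 7
u_2(S vs D) = 4
max payoff 7 at {R}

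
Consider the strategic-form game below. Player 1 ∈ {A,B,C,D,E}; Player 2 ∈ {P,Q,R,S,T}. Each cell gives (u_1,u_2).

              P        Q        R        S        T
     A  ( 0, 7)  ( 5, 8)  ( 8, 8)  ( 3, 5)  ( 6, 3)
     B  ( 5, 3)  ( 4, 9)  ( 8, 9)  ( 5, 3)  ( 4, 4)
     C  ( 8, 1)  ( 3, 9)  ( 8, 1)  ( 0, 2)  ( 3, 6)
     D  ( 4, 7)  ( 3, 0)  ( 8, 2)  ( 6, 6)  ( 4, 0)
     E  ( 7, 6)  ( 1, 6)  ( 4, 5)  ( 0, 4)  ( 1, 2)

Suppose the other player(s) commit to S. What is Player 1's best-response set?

u_1(A vs S) = 3
u_1(B vs S) = 5
u_1(C vs S) = 0
u_1(D vs S) = 6
u_1(E vs S) = 0
max payoff 6 at {D}

P1 best: {D}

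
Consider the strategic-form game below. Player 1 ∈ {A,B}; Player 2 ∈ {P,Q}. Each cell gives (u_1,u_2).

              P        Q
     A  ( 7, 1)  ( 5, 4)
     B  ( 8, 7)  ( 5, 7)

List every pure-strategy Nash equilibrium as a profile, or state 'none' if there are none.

Nash profiles: (A,Q), (B,P), (B,Q)

(A,P): not NE [P1→B gives 8>7; P2→Q gives 4>1]
(A,Q): NE
(B,P): NE
(B,Q): NE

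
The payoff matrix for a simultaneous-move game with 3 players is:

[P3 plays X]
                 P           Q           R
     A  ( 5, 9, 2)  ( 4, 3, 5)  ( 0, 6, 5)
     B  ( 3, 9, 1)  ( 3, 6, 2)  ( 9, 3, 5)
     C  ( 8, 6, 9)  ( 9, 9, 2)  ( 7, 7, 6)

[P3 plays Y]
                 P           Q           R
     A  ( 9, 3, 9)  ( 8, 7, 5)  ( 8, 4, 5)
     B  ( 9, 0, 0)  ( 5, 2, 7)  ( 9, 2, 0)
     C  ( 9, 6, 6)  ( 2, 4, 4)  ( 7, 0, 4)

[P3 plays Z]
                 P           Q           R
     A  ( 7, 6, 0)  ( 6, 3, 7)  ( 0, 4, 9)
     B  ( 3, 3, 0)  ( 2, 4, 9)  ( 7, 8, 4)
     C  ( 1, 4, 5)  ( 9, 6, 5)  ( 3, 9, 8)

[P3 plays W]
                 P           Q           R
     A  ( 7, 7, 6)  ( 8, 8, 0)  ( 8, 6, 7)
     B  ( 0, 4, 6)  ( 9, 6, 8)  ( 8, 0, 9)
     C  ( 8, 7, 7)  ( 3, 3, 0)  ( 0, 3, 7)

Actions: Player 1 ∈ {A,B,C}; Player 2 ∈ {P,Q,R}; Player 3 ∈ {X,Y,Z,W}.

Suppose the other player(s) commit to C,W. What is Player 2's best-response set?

u_2(P vs C,W) = 7
u_2(Q vs C,W) = 3
u_2(R vs C,W) = 3
max payoff 7 at {P}

argmax u_2 = {P}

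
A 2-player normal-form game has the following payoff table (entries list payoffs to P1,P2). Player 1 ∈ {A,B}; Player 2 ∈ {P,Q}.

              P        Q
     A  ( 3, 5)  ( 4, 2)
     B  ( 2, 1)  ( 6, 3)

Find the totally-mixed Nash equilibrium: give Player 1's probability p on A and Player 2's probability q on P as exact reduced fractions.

(p,q) = (2/5, 2/3)

P1 indiff ⇒ q·3+(1-q)·4 = q·2+(1-q)·6 ⇒ q(1) = (1-q)(2) ⇒ q = 2/3
P2 indiff ⇒ p·5+(1-p)·1 = p·2+(1-p)·3 ⇒ p(3) = (1-p)(2) ⇒ p = 2/5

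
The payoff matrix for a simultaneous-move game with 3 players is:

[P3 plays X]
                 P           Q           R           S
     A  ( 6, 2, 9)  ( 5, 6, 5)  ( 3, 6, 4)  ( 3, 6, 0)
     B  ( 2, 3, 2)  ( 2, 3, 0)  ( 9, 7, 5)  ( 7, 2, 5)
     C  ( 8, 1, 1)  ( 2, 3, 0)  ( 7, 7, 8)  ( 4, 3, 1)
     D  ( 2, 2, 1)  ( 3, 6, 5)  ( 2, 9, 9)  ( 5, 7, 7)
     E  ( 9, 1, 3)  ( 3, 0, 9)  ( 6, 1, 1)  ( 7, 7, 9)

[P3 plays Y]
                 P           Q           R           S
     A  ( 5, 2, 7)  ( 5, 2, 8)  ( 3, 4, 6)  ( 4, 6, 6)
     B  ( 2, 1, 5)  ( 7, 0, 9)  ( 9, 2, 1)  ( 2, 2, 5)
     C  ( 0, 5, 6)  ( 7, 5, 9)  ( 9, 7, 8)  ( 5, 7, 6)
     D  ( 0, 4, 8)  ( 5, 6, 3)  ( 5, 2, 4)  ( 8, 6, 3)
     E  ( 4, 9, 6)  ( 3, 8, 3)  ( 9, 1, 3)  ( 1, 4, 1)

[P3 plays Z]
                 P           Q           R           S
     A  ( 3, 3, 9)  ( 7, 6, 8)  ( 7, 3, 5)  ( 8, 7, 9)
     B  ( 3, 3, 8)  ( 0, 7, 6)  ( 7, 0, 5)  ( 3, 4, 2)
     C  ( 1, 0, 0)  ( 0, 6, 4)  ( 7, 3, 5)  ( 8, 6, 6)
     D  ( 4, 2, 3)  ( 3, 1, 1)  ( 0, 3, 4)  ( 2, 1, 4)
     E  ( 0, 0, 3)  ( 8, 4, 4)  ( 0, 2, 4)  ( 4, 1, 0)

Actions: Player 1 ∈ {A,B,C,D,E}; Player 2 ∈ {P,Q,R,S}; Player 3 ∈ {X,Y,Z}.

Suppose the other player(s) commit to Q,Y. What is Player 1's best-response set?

u_1(A vs Q,Y) = 5
u_1(B vs Q,Y) = 7
u_1(C vs Q,Y) = 7
u_1(D vs Q,Y) = 5
u_1(E vs Q,Y) = 3
max payoff 7 at {B,C}

P1 best: {B,C}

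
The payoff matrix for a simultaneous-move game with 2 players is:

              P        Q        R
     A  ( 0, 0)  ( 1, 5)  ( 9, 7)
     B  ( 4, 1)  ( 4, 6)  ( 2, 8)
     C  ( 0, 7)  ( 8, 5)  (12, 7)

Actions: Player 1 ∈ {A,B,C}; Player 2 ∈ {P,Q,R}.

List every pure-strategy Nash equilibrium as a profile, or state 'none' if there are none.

(A,P): not NE [P1→B gives 4>0; P2→R gives 7>0]
(A,Q): not NE [P1→C gives 8>1; P2→R gives 7>5]
(A,R): not NE [P1→C gives 12>9]
(B,P): not NE [P2→R gives 8>1]
(B,Q): not NE [P1→C gives 8>4; P2→R gives 8>6]
(B,R): not NE [P1→C gives 12>2]
(C,P): not NE [P1→B gives 4>0]
(C,Q): not NE [P2→R gives 7>5]
(C,R): NE

PSNE = {(C,R)}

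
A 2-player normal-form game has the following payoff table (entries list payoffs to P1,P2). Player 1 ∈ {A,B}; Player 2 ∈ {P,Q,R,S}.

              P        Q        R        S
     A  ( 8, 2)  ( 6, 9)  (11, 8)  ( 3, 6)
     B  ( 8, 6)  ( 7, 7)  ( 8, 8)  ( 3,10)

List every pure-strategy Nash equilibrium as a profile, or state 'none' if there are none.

(A,P): not NE [P2→Q gives 9>2]
(A,Q): not NE [P1→B gives 7>6]
(A,R): not NE [P2→Q gives 9>8]
(A,S): not NE [P2→Q gives 9>6]
(B,P): not NE [P2→S gives 10>6]
(B,Q): not NE [P2→S gives 10>7]
(B,R): not NE [P1→A gives 11>8; P2→S gives 10>8]
(B,S): NE

NE set: (B,S)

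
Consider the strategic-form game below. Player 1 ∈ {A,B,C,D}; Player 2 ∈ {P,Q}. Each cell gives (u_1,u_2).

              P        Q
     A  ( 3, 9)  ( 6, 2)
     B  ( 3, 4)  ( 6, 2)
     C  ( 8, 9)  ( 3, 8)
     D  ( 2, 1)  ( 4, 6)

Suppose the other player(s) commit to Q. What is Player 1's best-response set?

argmax u_1 = {A,B}

u_1(A vs Q) = 6
u_1(B vs Q) = 6
u_1(C vs Q) = 3
u_1(D vs Q) = 4
max payoff 6 at {A,B}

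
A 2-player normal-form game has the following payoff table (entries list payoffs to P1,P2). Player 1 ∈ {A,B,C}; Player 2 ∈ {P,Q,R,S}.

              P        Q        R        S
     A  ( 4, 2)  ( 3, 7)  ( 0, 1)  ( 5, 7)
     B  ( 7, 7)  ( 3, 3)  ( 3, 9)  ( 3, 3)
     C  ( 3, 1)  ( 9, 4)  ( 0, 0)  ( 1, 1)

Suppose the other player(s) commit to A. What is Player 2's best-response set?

BR_2 = {Q,S}

u_2(P vs A) = 2
u_2(Q vs A) = 7
u_2(R vs A) = 1
u_2(S vs A) = 7
max payoff 7 at {Q,S}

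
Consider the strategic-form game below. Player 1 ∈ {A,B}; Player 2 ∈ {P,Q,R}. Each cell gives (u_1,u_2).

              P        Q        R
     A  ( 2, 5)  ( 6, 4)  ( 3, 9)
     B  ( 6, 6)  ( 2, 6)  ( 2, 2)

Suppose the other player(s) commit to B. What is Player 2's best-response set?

u_2(P vs B) = 6
u_2(Q vs B) = 6
u_2(R vs B) = 2
max payoff 6 at {P,Q}

BR_2 = {P,Q}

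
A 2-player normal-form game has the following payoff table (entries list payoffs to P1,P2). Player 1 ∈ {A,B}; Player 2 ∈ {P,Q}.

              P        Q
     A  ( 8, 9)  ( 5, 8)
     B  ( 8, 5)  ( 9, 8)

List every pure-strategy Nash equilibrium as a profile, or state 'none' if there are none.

(A,P): NE
(A,Q): not NE [P1→B gives 9>5; P2→P gives 9>8]
(B,P): not NE [P2→Q gives 8>5]
(B,Q): NE

PSNE = {(A,P), (B,Q)}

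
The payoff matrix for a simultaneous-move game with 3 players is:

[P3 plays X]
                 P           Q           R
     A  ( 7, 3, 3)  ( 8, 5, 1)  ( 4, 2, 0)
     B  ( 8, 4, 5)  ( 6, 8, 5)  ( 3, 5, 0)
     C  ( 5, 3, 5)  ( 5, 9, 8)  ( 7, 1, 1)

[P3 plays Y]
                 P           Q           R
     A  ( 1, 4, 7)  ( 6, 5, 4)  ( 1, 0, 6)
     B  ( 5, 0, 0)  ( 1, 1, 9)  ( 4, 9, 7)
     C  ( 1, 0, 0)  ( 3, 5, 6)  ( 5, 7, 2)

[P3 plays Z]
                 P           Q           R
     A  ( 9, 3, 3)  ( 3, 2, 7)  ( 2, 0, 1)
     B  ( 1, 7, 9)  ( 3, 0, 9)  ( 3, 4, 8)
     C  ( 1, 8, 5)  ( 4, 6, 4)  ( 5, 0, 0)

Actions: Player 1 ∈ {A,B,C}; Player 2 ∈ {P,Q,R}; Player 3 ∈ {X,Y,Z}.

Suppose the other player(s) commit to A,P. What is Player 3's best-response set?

argmax u_3 = {Y}

u_3(X vs A,P) = 3
u_3(Y vs A,P) = 7
u_3(Z vs A,P) = 3
max payoff 7 at {Y}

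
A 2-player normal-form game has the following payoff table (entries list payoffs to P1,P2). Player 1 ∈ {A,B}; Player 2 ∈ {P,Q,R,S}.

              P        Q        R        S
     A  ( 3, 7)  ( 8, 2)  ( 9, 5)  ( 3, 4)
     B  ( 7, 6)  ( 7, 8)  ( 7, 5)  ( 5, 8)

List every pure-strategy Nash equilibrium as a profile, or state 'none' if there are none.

Nash profiles: (B,S)

(A,P): not NE [P1→B gives 7>3]
(A,Q): not NE [P2→P gives 7>2]
(A,R): not NE [P2→P gives 7>5]
(A,S): not NE [P1→B gives 5>3; P2→P gives 7>4]
(B,P): not NE [P2→S gives 8>6]
(B,Q): not NE [P1→A gives 8>7]
(B,R): not NE [P1→A gives 9>7; P2→S gives 8>5]
(B,S): NE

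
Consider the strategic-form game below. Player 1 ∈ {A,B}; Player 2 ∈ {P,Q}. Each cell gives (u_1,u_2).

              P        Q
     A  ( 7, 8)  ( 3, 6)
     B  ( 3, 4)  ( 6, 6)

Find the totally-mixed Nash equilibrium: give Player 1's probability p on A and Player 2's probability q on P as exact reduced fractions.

P1 indiff ⇒ q·7+(1-q)·3 = q·3+(1-q)·6 ⇒ q(4) = (1-q)(3) ⇒ q = 3/7
P2 indiff ⇒ p·8+(1-p)·4 = p·6+(1-p)·6 ⇒ p(2) = (1-p)(2) ⇒ p = 1/2

P1 mixes 1/2 on A; P2 mixes 3/7 on P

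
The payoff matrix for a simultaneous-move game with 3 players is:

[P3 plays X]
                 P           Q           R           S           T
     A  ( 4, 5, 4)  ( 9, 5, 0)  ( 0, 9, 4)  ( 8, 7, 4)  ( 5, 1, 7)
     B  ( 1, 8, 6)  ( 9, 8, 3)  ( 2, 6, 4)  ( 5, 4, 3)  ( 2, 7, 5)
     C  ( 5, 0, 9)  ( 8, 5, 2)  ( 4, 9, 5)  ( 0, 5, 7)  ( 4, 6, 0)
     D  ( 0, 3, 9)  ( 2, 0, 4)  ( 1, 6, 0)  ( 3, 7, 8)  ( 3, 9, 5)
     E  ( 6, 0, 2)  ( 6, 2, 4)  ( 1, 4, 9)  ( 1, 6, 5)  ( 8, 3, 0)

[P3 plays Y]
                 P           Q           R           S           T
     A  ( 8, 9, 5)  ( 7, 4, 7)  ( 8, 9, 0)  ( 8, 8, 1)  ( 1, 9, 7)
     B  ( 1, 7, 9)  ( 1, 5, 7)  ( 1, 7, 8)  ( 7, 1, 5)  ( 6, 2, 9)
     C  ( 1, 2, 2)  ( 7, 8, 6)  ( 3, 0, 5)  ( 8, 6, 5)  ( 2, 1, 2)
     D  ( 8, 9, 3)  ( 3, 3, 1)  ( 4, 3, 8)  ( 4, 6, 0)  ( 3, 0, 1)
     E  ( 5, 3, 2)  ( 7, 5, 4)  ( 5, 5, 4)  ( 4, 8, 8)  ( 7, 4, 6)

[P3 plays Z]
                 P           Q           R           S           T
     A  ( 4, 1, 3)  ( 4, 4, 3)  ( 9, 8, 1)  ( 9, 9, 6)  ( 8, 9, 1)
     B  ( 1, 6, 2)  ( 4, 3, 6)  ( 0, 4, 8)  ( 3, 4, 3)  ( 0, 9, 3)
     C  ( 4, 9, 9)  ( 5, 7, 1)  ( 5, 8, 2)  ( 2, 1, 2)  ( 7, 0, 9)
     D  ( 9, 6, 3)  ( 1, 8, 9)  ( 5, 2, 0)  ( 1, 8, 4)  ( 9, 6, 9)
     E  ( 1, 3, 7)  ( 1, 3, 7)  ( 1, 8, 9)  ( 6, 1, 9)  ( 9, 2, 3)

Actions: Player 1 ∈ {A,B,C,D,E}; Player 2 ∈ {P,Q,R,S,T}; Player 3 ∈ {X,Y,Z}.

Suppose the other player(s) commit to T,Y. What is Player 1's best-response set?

P1 best: {E}

u_1(A vs T,Y) = 1
u_1(B vs T,Y) = 6
u_1(C vs T,Y) = 2
u_1(D vs T,Y) = 3
u_1(E vs T,Y) = 7
max payoff 7 at {E}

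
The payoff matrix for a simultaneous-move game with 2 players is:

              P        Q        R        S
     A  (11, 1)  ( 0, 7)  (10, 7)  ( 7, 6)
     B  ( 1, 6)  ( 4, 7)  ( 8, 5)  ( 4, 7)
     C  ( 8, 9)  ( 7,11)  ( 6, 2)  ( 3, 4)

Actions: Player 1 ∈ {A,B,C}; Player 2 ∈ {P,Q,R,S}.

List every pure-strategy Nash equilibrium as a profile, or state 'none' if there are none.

PSNE = {(A,R), (C,Q)}

(A,P): not NE [P2→R gives 7>1]
(A,Q): not NE [P1→C gives 7>0]
(A,R): NE
(A,S): not NE [P2→R gives 7>6]
(B,P): not NE [P1→A gives 11>1; P2→S gives 7>6]
(B,Q): not NE [P1→C gives 7>4]
(B,R): not NE [P1→A gives 10>8; P2→S gives 7>5]
(B,S): not NE [P1→A gives 7>4]
(C,P): not NE [P1→A gives 11>8; P2→Q gives 11>9]
(C,Q): NE
(C,R): not NE [P1→A gives 10>6; P2→Q gives 11>2]
(C,S): not NE [P1→A gives 7>3; P2→Q gives 11>4]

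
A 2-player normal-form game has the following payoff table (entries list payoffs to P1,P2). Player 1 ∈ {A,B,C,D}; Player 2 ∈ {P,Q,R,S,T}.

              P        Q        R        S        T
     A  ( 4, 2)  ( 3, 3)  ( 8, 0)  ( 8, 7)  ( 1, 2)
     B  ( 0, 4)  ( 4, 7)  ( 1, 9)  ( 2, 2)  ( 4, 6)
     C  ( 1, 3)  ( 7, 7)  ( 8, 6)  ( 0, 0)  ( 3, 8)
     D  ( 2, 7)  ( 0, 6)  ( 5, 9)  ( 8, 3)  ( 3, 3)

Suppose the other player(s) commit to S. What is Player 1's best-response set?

u_1(A vs S) = 8
u_1(B vs S) = 2
u_1(C vs S) = 0
u_1(D vs S) = 8
max payoff 8 at {A,D}

BR_1 = {A,D}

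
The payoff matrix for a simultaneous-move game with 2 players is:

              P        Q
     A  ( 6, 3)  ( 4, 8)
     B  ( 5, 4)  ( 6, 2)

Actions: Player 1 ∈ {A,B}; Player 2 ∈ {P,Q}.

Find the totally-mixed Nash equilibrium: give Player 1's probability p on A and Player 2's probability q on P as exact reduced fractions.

P1 indiff ⇒ q·6+(1-q)·4 = q·5+(1-q)·6 ⇒ q(1) = (1-q)(2) ⇒ q = 2/3
P2 indiff ⇒ p·3+(1-p)·4 = p·8+(1-p)·2 ⇒ p(-5) = (1-p)(-2) ⇒ p = 2/7

P1 mixes 2/7 on A; P2 mixes 2/3 on P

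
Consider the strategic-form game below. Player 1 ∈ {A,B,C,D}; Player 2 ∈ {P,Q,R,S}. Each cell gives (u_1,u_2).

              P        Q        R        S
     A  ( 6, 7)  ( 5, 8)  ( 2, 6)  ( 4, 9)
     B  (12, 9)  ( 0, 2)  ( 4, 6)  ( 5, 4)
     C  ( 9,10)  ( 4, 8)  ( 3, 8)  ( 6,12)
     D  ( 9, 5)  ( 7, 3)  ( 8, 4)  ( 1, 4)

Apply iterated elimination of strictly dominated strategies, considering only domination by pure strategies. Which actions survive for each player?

Remaining: P1:{B,C} P2:{P,S}

P2 drop Q (S beats it: A:9>8 B:4>2 C:12>8 D:4>3)
P1 drop A (B beats it: P:12>6 R:4>2 S:5>4)
P2 drop R (P beats it: B:9>6 C:10>8 D:5>4)
P1 drop D (B beats it: P:12>9 S:5>1)
P1→{B,C} P2→{P,S}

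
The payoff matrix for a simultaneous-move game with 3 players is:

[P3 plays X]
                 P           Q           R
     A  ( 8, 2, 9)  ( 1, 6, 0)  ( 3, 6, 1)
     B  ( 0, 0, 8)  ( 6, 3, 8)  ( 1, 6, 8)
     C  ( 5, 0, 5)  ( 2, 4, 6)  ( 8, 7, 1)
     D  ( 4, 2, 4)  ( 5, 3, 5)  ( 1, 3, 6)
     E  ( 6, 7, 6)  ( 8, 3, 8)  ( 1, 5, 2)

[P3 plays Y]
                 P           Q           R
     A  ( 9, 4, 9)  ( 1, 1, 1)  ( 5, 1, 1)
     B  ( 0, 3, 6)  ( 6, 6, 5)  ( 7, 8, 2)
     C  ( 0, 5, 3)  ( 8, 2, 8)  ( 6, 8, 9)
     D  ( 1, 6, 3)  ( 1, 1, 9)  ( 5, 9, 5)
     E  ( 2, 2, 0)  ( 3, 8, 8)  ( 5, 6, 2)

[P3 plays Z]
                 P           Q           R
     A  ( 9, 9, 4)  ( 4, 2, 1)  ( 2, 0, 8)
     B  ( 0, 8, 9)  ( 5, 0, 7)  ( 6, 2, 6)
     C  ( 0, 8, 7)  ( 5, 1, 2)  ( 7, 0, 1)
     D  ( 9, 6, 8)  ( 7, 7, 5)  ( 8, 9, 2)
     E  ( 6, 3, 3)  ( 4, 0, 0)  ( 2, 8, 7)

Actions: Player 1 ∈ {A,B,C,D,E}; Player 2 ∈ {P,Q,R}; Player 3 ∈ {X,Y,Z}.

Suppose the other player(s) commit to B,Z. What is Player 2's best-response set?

P2 best: {P}

u_2(P vs B,Z) = 8
u_2(Q vs B,Z) = 0
u_2(R vs B,Z) = 2
max payoff 8 at {P}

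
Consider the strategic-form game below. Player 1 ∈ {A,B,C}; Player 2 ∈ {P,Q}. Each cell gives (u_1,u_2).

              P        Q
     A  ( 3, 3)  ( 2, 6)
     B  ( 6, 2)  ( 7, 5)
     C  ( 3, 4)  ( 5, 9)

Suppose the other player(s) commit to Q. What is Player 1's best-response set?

u_1(A vs Q) = 2
u_1(B vs Q) = 7
u_1(C vs Q) = 5
max payoff 7 at {B}

argmax u_1 = {B}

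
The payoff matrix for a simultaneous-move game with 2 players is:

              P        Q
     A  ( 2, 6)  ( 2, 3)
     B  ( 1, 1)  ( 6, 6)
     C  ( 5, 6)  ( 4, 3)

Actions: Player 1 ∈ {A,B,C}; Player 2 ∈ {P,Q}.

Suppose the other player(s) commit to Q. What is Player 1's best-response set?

argmax u_1 = {B}

u_1(A vs Q) = 2
u_1(B vs Q) = 6
u_1(C vs Q) = 4
max payoff 6 at {B}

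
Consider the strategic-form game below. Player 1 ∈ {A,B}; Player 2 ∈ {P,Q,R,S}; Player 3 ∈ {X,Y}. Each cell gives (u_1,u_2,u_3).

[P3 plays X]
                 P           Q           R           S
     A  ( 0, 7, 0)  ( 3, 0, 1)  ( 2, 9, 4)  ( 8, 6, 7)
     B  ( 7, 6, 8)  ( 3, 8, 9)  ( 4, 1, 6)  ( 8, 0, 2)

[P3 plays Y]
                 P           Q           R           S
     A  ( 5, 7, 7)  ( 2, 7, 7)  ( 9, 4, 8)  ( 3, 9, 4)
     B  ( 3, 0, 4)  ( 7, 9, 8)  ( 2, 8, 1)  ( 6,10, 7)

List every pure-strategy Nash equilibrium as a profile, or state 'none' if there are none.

NE set: (B,Q,X), (B,S,Y)

(A,P,X): not NE [P1→B gives 7>0; P2→R gives 9>7; P3→Y gives 7>0]
(A,P,Y): not NE [P2→S gives 9>7]
(A,Q,X): not NE [P2→R gives 9>0; P3→Y gives 7>1]
(A,Q,Y): not NE [P1→B gives 7>2; P2→S gives 9>7]
(A,R,X): not NE [P1→B gives 4>2; P3→Y gives 8>4]
(A,R,Y): not NE [P2→S gives 9>4]
(A,S,X): not NE [P2→R gives 9>6]
(A,S,Y): not NE [P1→B gives 6>3; P3→X gives 7>4]
(B,P,X): not NE [P2→Q gives 8>6]
(B,P,Y): not NE [P1→A gives 5>3; P2→S gives 10>0; P3→X gives 8>4]
(B,Q,X): NE
(B,Q,Y): not NE [P2→S gives 10>9; P3→X gives 9>8]
(B,R,X): not NE [P2→Q gives 8>1]
(B,R,Y): not NE [P1→A gives 9>2; P2→S gives 10>8; P3→X gives 6>1]
(B,S,X): not NE [P2→Q gives 8>0; P3→Y gives 7>2]
(B,S,Y): NE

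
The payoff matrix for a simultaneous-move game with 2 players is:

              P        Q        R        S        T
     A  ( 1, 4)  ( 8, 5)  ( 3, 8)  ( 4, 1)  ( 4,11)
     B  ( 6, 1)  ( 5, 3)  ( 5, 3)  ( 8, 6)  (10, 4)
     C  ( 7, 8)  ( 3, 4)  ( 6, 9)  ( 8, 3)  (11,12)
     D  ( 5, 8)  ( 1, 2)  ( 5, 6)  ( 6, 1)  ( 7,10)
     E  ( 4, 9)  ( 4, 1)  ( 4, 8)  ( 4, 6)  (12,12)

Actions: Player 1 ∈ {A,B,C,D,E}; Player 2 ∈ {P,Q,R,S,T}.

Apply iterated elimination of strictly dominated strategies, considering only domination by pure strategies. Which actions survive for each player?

Survivors P1:{B,C,E} P2:{S,T}

P1 drop D (C beats it: P:7>5 Q:3>1 R:6>5 S:8>6 T:11>7)
P2 drop P (T beats it: A:11>4 B:4>1 C:12>8 E:12>9)
P2 drop Q (T beats it: A:11>5 B:4>3 C:12>4 E:12>1)
P1 drop A (B beats it: R:5>3 S:8>4 T:10>4)
P2 drop R (T beats it: B:4>3 C:12>9 E:12>8)
P1→{B,C,E} P2→{S,T}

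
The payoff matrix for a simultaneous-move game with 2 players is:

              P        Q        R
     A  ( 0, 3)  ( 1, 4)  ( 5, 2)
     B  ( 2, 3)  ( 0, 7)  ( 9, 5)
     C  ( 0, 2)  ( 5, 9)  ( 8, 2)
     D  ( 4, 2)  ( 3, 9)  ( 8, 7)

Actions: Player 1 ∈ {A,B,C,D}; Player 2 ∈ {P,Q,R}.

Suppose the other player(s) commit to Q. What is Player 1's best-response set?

u_1(A vs Q) = 1
u_1(B vs Q) = 0
u_1(C vs Q) = 5
u_1(D vs Q) = 3
max payoff 5 at {C}

argmax u_1 = {C}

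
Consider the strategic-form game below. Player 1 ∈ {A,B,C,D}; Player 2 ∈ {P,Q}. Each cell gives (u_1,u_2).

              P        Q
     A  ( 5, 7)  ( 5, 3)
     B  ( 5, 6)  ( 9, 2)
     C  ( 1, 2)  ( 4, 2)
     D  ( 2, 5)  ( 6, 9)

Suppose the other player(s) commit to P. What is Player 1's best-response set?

P1 best: {A,B}

u_1(A vs P) = 5
u_1(B vs P) = 5
u_1(C vs P) = 1
u_1(D vs P) = 2
max payoff 5 at {A,B}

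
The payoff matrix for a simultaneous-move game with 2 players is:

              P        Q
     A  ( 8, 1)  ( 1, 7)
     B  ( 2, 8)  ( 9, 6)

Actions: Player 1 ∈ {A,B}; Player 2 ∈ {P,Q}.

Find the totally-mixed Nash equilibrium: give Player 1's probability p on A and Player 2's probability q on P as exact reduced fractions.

P1 indiff ⇒ q·8+(1-q)·1 = q·2+(1-q)·9 ⇒ q(6) = (1-q)(8) ⇒ q = 4/7
P2 indiff ⇒ p·1+(1-p)·8 = p·7+(1-p)·6 ⇒ p(-6) = (1-p)(-2) ⇒ p = 1/4

P1 mixes 1/4 on A; P2 mixes 4/7 on P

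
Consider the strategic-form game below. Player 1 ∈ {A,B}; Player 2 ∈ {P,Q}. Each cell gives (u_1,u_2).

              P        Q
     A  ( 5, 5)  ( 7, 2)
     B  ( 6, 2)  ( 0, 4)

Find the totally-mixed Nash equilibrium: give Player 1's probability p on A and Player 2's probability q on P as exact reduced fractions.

P1 indiff ⇒ q·5+(1-q)·7 = q·6+(1-q)·0 ⇒ q(-1) = (1-q)(-7) ⇒ q = 7/8
P2 indiff ⇒ p·5+(1-p)·2 = p·2+(1-p)·4 ⇒ p(3) = (1-p)(2) ⇒ p = 2/5

P1 mixes 2/5 on A; P2 mixes 7/8 on P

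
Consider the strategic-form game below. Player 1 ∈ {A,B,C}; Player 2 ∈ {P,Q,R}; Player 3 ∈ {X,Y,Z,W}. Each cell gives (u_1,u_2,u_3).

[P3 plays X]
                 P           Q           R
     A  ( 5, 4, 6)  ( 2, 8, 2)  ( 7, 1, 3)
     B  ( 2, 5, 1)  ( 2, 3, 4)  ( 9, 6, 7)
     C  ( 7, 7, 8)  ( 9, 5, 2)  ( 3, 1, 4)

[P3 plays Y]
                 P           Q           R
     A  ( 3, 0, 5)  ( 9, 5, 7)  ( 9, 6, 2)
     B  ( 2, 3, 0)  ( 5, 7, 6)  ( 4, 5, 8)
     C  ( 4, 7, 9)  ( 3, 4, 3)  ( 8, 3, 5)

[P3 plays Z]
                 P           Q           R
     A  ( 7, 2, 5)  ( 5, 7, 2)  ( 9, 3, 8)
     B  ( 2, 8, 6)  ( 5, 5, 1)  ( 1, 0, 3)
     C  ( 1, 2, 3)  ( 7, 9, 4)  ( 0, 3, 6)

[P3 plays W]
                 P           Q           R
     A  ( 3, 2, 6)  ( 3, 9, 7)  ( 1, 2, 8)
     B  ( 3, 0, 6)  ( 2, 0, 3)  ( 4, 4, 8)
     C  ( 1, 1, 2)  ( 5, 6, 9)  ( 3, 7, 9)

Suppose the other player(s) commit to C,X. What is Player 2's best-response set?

P2 best: {P}

u_2(P vs C,X) = 7
u_2(Q vs C,X) = 5
u_2(R vs C,X) = 1
max payoff 7 at {P}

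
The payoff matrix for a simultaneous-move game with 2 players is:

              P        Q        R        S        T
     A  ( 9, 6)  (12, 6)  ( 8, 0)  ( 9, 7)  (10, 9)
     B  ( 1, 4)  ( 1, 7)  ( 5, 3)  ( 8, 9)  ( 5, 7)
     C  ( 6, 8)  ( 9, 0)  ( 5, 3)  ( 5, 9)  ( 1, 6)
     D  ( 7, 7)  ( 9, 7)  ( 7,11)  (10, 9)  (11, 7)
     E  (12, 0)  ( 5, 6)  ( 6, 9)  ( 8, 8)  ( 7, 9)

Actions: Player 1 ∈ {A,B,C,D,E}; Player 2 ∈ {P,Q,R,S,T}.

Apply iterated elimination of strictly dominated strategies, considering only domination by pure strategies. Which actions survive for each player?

IESDS → P1:{A,D} P2:{R,S,T}

P1 drop B (A beats it: P:9>1 Q:12>1 R:8>5 S:9>8 T:10>5)
P1 drop C (A beats it: P:9>6 Q:12>9 R:8>5 S:9>5 T:10>1)
P2 drop P (S beats it: A:7>6 D:9>7 E:8>0)
P1 drop E (A beats it: Q:12>5 R:8>6 S:9>8 T:10>7)
P2 drop Q (S beats it: A:7>6 D:9>7)
P1→{A,D} P2→{R,S,T}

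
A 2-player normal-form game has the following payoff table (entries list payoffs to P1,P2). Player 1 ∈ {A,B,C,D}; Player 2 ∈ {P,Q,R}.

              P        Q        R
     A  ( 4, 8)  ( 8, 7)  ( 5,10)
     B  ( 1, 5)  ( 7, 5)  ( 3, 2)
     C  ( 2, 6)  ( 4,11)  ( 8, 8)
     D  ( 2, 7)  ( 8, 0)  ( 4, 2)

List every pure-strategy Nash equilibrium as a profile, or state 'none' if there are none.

(A,P): not NE [P2→R gives 10>8]
(A,Q): not NE [P2→R gives 10>7]
(A,R): not NE [P1→C gives 8>5]
(B,P): not NE [P1→A gives 4>1]
(B,Q): not NE [P1→D gives 8>7]
(B,R): not NE [P1→C gives 8>3; P2→Q gives 5>2]
(C,P): not NE [P1→A gives 4>2; P2→Q gives 11>6]
(C,Q): not NE [P1→D gives 8>4]
(C,R): not NE [P2→Q gives 11>8]
(D,P): not NE [P1→A gives 4>2]
(D,Q): not NE [P2→P gives 7>0]
(D,R): not NE [P1→C gives 8>4; P2→P gives 7>2]

No pure NE.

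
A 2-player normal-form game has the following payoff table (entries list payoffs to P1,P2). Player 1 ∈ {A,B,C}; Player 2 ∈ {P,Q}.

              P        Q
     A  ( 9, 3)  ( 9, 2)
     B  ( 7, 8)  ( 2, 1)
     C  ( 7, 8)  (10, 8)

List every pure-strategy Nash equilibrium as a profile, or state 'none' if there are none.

(A,P): NE
(A,Q): not NE [P1→C gives 10>9; P2→P gives 3>2]
(B,P): not NE [P1→A gives 9>7]
(B,Q): not NE [P1→C gives 10>2; P2→P gives 8>1]
(C,P): not NE [P1→A gives 9>7]
(C,Q): NE

PSNE = {(A,P), (C,Q)}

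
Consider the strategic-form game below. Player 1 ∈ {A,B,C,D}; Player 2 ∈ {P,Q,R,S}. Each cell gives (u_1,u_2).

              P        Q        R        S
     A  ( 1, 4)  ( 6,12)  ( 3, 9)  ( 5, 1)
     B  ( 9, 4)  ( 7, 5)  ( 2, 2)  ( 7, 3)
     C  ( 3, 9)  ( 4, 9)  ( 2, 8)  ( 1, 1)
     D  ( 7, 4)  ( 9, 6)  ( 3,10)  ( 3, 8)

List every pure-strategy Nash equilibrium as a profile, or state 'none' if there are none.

Nash profiles: (D,R)

(A,P): not NE [P1→B gives 9>1; P2→Q gives 12>4]
(A,Q): not NE [P1→D gives 9>6]
(A,R): not NE [P2→Q gives 12>9]
(A,S): not NE [P1→B gives 7>5; P2→Q gives 12>1]
(B,P): not NE [P2→Q gives 5>4]
(B,Q): not NE [P1→D gives 9>7]
(B,R): not NE [P1→D gives 3>2; P2→Q gives 5>2]
(B,S): not NE [P2→Q gives 5>3]
(C,P): not NE [P1→B gives 9>3]
(C,Q): not NE [P1→D gives 9>4]
(C,R): not NE [P1→D gives 3>2; P2→Q gives 9>8]
(C,S): not NE [P1→B gives 7>1; P2→Q gives 9>1]
(D,P): not NE [P1→B gives 9>7; P2→R gives 10>4]
(D,Q): not NE [P2→R gives 10>6]
(D,R): NE
(D,S): not NE [P1→B gives 7>3; P2→R gives 10>8]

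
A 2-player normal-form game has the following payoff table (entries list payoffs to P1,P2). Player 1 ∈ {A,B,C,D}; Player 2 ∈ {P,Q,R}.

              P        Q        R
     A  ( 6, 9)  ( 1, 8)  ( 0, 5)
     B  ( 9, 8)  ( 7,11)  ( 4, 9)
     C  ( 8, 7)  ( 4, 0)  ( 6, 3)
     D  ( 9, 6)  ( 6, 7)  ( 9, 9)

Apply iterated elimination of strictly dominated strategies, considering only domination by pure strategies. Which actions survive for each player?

Remaining: P1:{B,D} P2:{Q,R}

P1 drop A (B beats it: P:9>6 Q:7>1 R:4>0)
P1 drop C (D beats it: P:9>8 Q:6>4 R:9>6)
P2 drop P (Q beats it: B:11>8 D:7>6)
P1→{B,D} P2→{Q,R}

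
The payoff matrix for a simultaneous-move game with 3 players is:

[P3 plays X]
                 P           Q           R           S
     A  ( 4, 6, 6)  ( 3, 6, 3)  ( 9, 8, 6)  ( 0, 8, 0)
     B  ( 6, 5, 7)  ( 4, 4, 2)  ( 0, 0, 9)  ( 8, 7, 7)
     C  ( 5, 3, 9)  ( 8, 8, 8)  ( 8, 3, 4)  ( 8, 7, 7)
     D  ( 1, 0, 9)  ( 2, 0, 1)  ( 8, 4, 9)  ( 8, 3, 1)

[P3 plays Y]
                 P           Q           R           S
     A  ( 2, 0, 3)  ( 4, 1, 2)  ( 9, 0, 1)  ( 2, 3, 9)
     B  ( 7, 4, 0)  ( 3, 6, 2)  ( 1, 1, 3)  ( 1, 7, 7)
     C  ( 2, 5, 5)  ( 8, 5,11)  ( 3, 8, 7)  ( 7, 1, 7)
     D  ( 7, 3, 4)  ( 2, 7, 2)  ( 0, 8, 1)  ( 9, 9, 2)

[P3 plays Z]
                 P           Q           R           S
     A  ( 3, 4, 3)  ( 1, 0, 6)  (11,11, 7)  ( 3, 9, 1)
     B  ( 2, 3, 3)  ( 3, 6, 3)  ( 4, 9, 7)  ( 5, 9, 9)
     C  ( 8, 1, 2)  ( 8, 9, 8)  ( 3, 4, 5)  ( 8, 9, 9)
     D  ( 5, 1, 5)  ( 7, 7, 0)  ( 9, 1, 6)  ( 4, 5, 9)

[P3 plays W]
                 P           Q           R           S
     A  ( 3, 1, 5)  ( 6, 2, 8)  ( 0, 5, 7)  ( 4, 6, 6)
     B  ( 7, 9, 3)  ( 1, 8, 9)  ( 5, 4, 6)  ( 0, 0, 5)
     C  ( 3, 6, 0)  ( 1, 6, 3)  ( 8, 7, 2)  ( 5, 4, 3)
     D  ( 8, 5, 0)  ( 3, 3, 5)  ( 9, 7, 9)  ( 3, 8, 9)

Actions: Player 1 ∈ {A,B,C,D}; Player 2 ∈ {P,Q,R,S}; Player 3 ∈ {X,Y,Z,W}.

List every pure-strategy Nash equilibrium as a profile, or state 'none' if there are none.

(A,P,X): not NE [P1→B gives 6>4; P2→S gives 8>6]
(A,P,Y): not NE [P1→D gives 7>2; P2→S gives 3>0; P3→X gives 6>3]
(A,P,Z): not NE [P1→C gives 8>3; P2→R gives 11>4; P3→X gives 6>3]
(A,P,W): not NE [P1→D gives 8>3; P2→S gives 6>1; P3→X gives 6>5]
(A,Q,X): not NE [P1→C gives 8>3; P2→S gives 8>6; P3→W gives 8>3]
(A,Q,Y): not NE [P1→C gives 8>4; P2→S gives 3>1; P3→W gives 8>2]
(A,Q,Z): not NE [P1→C gives 8>1; P2→R gives 11>0; P3→W gives 8>6]
(A,Q,W): not NE [P2→S gives 6>2]
(A,R,X): not NE [P3→W gives 7>6]
(A,R,Y): not NE [P2→S gives 3>0; P3→W gives 7>1]
(A,R,Z): NE
(A,R,W): not NE [P1→D gives 9>0; P2→S gives 6>5]
(A,S,X): not NE [P1→D gives 8>0; P3→Y gives 9>0]
(A,S,Y): not NE [P1→D gives 9>2]
(A,S,Z): not NE [P1→C gives 8>3; P2→R gives 11>9; P3→Y gives 9>1]
(A,S,W): not NE [P1→C gives 5>4; P3→Y gives 9>6]
(B,P,X): not NE [P2→S gives 7>5]
(B,P,Y): not NE [P2→S gives 7>4; P3→X gives 7>0]
(B,P,Z): not NE [P1→C gives 8>2; P2→S gives 9>3; P3→X gives 7>3]
(B,P,W): not NE [P1→D gives 8>7; P3→X gives 7>3]
(B,Q,X): not NE [P1→C gives 8>4; P2→S gives 7>4; P3→W gives 9>2]
(B,Q,Y): not NE [P1→C gives 8>3; P2→S gives 7>6; P3→W gives 9>2]
(B,Q,Z): not NE [P1→C gives 8>3; P2→S gives 9>6; P3→W gives 9>3]
(B,Q,W): not NE [P1→A gives 6>1; P2→P gives 9>8]
(B,R,X): not NE [P1→A gives 9>0; P2→S gives 7>0]
(B,R,Y): not NE [P1→A gives 9>1; P2→S gives 7>1; P3→X gives 9>3]
(B,R,Z): not NE [P1→A gives 11>4; P3→X gives 9>7]
(B,R,W): not NE [P1→D gives 9>5; P2→P gives 9>4; P3→X gives 9>6]
(B,S,X): not NE [P3→Z gives 9>7]
(B,S,Y): not NE [P1→D gives 9>1; P3→Z gives 9>7]
(B,S,Z): not NE [P1→C gives 8>5]
(B,S,W): not NE [P1→C gives 5>0; P2→P gives 9>0; P3→Z gives 9>5]
(C,P,X): not NE [P1→B gives 6>5; P2→Q gives 8>3]
(C,P,Y): not NE [P1→D gives 7>2; P2→R gives 8>5; P3→X gives 9>5]
(C,P,Z): not NE [P2→S gives 9>1; P3→X gives 9>2]
(C,P,W): not NE [P1→D gives 8>3; P2→R gives 7>6; P3→X gives 9>0]
(C,Q,X): not NE [P3→Y gives 11>8]
(C,Q,Y): not NE [P2→R gives 8>5]
(C,Q,Z): not NE [P3→Y gives 11>8]
(C,Q,W): not NE [P1→A gives 6>1; P2→R gives 7>6; P3→Y gives 11>3]
(C,R,X): not NE [P1→A gives 9>8; P2→Q gives 8>3; P3→Y gives 7>4]
(C,R,Y): not NE [P1→A gives 9>3]
(C,R,Z): not NE [P1→A gives 11>3; P2→S gives 9>4; P3→Y gives 7>5]
(C,R,W): not NE [P1→D gives 9>8; P3→Y gives 7>2]
(C,S,X): not NE [P2→Q gives 8>7; P3→Z gives 9>7]
(C,S,Y): not NE [P1→D gives 9>7; P2→R gives 8>1; P3→Z gives 9>7]
(C,S,Z): NE
(C,S,W): not NE [P2→R gives 7>4; P3→Z gives 9>3]
(D,P,X): not NE [P1→B gives 6>1; P2→R gives 4>0]
(D,P,Y): not NE [P2→S gives 9>3; P3→X gives 9>4]
(D,P,Z): not NE [P1→C gives 8>5; P2→Q gives 7>1; P3→X gives 9>5]
(D,P,W): not NE [P2→S gives 8>5; P3→X gives 9>0]
(D,Q,X): not NE [P1→C gives 8>2; P2→R gives 4>0; P3→W gives 5>1]
(D,Q,Y): not NE [P1→C gives 8>2; P2→S gives 9>7; P3→W gives 5>2]
(D,Q,Z): not NE [P1→C gives 8>7; P3→W gives 5>0]
(D,Q,W): not NE [P1→A gives 6>3; P2→S gives 8>3]
(D,R,X): not NE [P1→A gives 9>8]
(D,R,Y): not NE [P1→A gives 9>0; P2→S gives 9>8; P3→W gives 9>1]
(D,R,Z): not NE [P1→A gives 11>9; P2→Q gives 7>1; P3→W gives 9>6]
(D,R,W): not NE [P2→S gives 8>7]
(D,S,X): not NE [P2→R gives 4>3; P3→W gives 9>1]
(D,S,Y): not NE [P3→W gives 9>2]
(D,S,Z): not NE [P1→C gives 8>4; P2→Q gives 7>5]
(D,S,W): not NE [P1→C gives 5>3]

PSNE = {(A,R,Z), (C,S,Z)}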